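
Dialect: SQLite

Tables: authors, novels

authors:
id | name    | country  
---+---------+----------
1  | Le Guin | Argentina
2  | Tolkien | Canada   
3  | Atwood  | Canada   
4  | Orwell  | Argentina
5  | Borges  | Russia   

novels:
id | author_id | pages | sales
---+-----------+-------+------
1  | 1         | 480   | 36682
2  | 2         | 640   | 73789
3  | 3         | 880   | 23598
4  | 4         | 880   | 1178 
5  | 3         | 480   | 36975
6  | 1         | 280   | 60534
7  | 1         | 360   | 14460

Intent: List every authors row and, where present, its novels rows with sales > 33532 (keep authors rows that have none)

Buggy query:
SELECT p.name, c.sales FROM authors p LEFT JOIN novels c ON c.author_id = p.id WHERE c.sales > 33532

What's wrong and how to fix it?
Bug: Filtering c.sales in WHERE discards the NULL rows produced by LEFT JOIN, turning it into an inner join

Fix: Move the right-table condition into the ON clause so unmatched parents are kept

Corrected query:
SELECT p.name, c.sales FROM authors p LEFT JOIN novels c ON c.author_id = p.id AND c.sales > 33532

Result:
name    | sales
--------+------
Le Guin | 36682
Le Guin | 60534
Tolkien | 73789
Atwood  | 36975
Orwell  | NULL 
Borges  | NULL 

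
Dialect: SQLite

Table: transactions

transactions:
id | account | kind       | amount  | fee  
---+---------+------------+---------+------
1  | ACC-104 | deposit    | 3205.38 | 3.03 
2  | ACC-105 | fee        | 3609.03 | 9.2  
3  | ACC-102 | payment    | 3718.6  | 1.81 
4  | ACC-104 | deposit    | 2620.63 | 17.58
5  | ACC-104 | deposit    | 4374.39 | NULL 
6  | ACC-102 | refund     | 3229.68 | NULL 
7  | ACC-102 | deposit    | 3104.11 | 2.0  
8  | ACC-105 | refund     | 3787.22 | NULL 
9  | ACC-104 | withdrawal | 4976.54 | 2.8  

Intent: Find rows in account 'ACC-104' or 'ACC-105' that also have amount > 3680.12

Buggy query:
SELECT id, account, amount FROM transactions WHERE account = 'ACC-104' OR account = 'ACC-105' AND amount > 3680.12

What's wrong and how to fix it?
Bug: Without parentheses, AND is evaluated before OR, so the amount filter only applies to the 'ACC-105' branch

Fix: Add parentheses around the OR so the AND applies to both alternatives

Corrected query:
SELECT id, account, amount FROM transactions WHERE (account = 'ACC-104' OR account = 'ACC-105') AND amount > 3680.12

Result:
id | account | amount 
---+---------+--------
5  | ACC-104 | 4374.39
8  | ACC-105 | 3787.22
9  | ACC-104 | 4976.54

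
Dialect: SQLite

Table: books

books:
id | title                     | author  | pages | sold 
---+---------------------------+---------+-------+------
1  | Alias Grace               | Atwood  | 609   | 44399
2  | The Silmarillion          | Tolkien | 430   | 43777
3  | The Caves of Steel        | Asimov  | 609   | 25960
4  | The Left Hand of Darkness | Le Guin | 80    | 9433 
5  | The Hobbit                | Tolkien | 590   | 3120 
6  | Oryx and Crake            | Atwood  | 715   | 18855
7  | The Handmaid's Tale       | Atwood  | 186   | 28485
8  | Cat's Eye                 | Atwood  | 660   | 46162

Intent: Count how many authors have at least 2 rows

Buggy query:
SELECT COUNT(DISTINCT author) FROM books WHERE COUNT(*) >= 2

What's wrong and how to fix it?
Bug: WHERE filters individual rows, not groups, so a group-level COUNT is invalid there

Fix: Use a subquery that GROUPs and filters with HAVING, then count its rows

Corrected query:
SELECT COUNT(*) FROM (SELECT author FROM books GROUP BY author HAVING COUNT(*) >= 2)

Result:
COUNT(*)
--------
2       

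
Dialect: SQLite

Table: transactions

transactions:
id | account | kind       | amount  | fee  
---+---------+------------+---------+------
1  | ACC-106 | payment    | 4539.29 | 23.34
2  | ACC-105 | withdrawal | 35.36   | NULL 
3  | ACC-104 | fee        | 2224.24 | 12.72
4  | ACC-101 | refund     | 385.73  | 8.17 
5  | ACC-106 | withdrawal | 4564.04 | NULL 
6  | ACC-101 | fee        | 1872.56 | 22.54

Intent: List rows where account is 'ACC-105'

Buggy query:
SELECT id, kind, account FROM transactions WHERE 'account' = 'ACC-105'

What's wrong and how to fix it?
Bug: Single quotes denote string literals in SQL; the column name is being compared as a constant string

Fix: Remove the quotes around the column name (or use double quotes for an identifier)

Corrected query:
SELECT id, kind, account FROM transactions WHERE account = 'ACC-105'

Result:
id | kind       | account
---+------------+--------
2  | withdrawal | ACC-105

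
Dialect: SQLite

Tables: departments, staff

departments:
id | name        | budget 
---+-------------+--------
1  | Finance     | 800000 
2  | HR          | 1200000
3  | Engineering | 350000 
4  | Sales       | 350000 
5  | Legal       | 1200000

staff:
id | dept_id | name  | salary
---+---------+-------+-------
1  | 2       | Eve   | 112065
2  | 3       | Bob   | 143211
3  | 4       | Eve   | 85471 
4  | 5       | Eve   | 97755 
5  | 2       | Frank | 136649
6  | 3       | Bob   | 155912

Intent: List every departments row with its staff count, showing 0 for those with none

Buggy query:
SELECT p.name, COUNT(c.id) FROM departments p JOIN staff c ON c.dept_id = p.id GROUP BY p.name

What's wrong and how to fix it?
Bug: An inner join excludes parents with zero children

Fix: Use LEFT JOIN so parents without children still appear (COUNT(c.id) gives 0)

Corrected query:
SELECT p.name, COUNT(c.id) FROM departments p LEFT JOIN staff c ON c.dept_id = p.id GROUP BY p.name

Result:
name        | COUNT(c.id)
------------+------------
Engineering | 2          
Finance     | 0          
HR          | 2          
Legal       | 1          
Sales       | 1          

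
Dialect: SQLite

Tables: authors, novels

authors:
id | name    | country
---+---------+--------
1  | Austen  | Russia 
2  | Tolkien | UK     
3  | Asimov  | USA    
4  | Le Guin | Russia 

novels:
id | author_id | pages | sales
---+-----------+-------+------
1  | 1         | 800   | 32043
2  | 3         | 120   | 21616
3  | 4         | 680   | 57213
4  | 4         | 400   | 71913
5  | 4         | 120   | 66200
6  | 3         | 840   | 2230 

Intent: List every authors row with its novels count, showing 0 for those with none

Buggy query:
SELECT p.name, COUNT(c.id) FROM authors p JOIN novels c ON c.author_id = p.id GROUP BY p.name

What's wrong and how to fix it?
Bug: An inner join excludes parents with zero children

Fix: Use LEFT JOIN so parents without children still appear (COUNT(c.id) gives 0)

Corrected query:
SELECT p.name, COUNT(c.id) FROM authors p LEFT JOIN novels c ON c.author_id = p.id GROUP BY p.name

Result:
name    | COUNT(c.id)
--------+------------
Asimov  | 2          
Austen  | 1          
Le Guin | 3          
Tolkien | 0          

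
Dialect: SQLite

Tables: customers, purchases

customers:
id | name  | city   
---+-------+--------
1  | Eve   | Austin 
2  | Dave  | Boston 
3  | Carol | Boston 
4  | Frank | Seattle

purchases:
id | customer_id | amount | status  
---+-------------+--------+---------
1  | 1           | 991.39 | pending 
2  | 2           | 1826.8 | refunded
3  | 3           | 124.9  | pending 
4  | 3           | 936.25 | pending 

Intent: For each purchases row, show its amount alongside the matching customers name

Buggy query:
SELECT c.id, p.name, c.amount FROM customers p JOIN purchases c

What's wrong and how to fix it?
Bug: Missing join condition: each purchases row is matched to all customers rows instead of just its own

Fix: Add ON c.customer_id = p.id to the JOIN

Corrected query:
SELECT c.id, p.name, c.amount FROM customers p JOIN purchases c ON c.customer_id = p.id

Result:
id | name  | amount
---+-------+-------
1  | Eve   | 991.39
2  | Dave  | 1826.8
3  | Carol | 124.9 
4  | Carol | 936.25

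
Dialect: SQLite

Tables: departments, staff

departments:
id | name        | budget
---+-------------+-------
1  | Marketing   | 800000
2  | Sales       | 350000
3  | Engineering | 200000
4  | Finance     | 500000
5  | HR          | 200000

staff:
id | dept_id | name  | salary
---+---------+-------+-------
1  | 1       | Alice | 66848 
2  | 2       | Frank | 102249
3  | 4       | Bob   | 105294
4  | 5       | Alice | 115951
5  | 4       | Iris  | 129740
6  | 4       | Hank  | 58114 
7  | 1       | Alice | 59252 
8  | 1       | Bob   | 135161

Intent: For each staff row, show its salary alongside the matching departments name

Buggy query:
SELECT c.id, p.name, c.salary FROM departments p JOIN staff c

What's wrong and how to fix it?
Bug: Missing join condition: each staff row is matched to all departments rows instead of just its own

Fix: Specify the join condition linking the foreign key to the parent id

Corrected query:
SELECT c.id, p.name, c.salary FROM departments p JOIN staff c ON c.dept_id = p.id

Result:
id | name      | salary
---+-----------+-------
1  | Marketing | 66848 
2  | Sales     | 102249
3  | Finance   | 105294
4  | HR        | 115951
5  | Finance   | 129740
6  | Finance   | 58114 
7  | Marketing | 59252 
8  | Marketing | 135161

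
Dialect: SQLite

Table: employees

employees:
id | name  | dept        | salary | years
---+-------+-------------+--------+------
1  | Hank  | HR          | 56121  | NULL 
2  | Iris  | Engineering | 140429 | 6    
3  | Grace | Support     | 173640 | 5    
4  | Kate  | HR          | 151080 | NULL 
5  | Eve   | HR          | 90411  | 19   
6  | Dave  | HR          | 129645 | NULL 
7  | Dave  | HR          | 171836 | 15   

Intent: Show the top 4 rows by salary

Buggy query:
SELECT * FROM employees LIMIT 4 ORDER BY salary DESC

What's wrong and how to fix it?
Bug: LIMIT must come after ORDER BY

Fix: Swap the clauses: ORDER BY first, then LIMIT

Corrected query:
SELECT * FROM employees ORDER BY salary DESC LIMIT 4

Result:
id | name  | dept        | salary | years
---+-------+-------------+--------+------
3  | Grace | Support     | 173640 | 5    
7  | Dave  | HR          | 171836 | 15   
4  | Kate  | HR          | 151080 | NULL 
2  | Iris  | Engineering | 140429 | 6    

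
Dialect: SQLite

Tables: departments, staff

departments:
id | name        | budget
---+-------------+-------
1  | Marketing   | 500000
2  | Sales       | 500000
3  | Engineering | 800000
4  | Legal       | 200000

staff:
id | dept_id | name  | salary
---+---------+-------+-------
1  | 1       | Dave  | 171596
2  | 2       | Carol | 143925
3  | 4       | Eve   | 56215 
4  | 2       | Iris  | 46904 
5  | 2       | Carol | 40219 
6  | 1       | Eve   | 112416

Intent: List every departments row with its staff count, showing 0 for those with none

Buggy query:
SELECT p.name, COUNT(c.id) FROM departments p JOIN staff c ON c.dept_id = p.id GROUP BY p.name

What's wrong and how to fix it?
Bug: An inner join excludes parents with zero children

Fix: Switch to LEFT JOIN to retain unmatched parent rows

Corrected query:
SELECT p.name, COUNT(c.id) FROM departments p LEFT JOIN staff c ON c.dept_id = p.id GROUP BY p.name

Result:
name        | COUNT(c.id)
------------+------------
Engineering | 0          
Legal       | 1          
Marketing   | 2          
Sales       | 3          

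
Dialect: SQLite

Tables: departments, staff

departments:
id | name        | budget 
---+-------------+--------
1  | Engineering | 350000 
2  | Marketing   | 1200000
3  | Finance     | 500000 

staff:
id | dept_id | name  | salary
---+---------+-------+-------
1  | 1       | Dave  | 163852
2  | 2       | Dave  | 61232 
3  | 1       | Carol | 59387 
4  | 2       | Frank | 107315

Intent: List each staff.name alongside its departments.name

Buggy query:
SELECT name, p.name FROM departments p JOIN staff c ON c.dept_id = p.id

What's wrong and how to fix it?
Bug: Both tables have a 'name' column; the unqualified reference is ambiguous

Fix: Qualify the column with its table alias (c.name)

Corrected query:
SELECT c.name, p.name FROM departments p JOIN staff c ON c.dept_id = p.id

Result:
name  | name       
------+------------
Dave  | Engineering
Dave  | Marketing  
Carol | Engineering
Frank | Marketing  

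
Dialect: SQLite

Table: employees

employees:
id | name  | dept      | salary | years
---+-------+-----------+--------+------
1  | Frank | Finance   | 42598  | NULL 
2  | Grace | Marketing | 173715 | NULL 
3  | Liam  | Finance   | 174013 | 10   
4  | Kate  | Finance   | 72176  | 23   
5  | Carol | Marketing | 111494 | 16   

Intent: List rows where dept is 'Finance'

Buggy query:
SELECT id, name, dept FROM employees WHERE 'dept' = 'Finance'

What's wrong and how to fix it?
Bug: Single quotes denote string literals in SQL; the column name is being compared as a constant string

Fix: Reference the column as dept without single quotes

Corrected query:
SELECT id, name, dept FROM employees WHERE dept = 'Finance'

Result:
id | name  | dept   
---+-------+--------
1  | Frank | Finance
3  | Liam  | Finance
4  | Kate  | Finance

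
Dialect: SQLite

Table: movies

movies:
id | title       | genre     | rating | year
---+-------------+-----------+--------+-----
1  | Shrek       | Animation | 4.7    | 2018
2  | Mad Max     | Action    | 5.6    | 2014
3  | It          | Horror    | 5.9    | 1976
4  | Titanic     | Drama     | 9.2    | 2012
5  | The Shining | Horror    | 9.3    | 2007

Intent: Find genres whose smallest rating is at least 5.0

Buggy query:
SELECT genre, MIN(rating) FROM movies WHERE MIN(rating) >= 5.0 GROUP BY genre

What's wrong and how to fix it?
Bug: MIN() in WHERE is a misuse of aggregate

Fix: Use HAVING for the per-group MIN condition

Corrected query:
SELECT genre, MIN(rating) FROM movies GROUP BY genre HAVING MIN(rating) >= 5.0

Result:
genre  | MIN(rating)
-------+------------
Action | 5.6        
Drama  | 9.2        
Horror | 5.9        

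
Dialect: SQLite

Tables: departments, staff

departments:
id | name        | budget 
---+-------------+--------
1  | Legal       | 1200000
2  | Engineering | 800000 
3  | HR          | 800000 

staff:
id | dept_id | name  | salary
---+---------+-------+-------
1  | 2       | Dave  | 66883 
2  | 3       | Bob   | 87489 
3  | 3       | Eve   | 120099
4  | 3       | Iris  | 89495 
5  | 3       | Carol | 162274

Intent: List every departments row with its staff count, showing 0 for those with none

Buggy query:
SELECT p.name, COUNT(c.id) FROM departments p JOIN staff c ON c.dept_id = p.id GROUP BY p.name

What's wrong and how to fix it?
Bug: An inner join excludes parents with zero children

Fix: Use LEFT JOIN so parents without children still appear (COUNT(c.id) gives 0)

Corrected query:
SELECT p.name, COUNT(c.id) FROM departments p LEFT JOIN staff c ON c.dept_id = p.id GROUP BY p.name

Result:
name        | COUNT(c.id)
------------+------------
Engineering | 1          
HR          | 4          
Legal       | 0          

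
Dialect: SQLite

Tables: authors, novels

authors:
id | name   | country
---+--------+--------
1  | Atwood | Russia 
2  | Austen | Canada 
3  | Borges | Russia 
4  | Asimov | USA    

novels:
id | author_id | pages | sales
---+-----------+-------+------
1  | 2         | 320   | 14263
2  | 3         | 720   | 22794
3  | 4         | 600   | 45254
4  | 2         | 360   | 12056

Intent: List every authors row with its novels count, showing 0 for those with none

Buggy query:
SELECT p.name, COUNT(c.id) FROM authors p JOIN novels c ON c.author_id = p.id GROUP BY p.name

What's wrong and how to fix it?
Bug: An inner join excludes parents with zero children

Fix: Use LEFT JOIN so parents without children still appear (COUNT(c.id) gives 0)

Corrected query:
SELECT p.name, COUNT(c.id) FROM authors p LEFT JOIN novels c ON c.author_id = p.id GROUP BY p.name

Result:
name   | COUNT(c.id)
-------+------------
Asimov | 1          
Atwood | 0          
Austen | 2          
Borges | 1          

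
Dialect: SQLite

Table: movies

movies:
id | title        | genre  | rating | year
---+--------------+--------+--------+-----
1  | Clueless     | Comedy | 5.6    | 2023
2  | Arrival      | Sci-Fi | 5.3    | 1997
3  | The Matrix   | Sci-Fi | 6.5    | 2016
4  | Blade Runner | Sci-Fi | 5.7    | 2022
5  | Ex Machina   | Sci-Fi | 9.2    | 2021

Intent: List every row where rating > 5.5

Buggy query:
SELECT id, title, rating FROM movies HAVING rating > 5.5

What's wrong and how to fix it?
Bug: This is a non-aggregate query (no GROUP BY, no aggregates), so in SQLite the HAVING clause is invalid here; a row-level condition belongs in WHERE

Fix: Replace HAVING with WHERE since the condition applies to individual rows

Corrected query:
SELECT id, title, rating FROM movies WHERE rating > 5.5

Result:
id | title        | rating
---+--------------+-------
1  | Clueless     | 5.6   
3  | The Matrix   | 6.5   
4  | Blade Runner | 5.7   
5  | Ex Machina   | 9.2   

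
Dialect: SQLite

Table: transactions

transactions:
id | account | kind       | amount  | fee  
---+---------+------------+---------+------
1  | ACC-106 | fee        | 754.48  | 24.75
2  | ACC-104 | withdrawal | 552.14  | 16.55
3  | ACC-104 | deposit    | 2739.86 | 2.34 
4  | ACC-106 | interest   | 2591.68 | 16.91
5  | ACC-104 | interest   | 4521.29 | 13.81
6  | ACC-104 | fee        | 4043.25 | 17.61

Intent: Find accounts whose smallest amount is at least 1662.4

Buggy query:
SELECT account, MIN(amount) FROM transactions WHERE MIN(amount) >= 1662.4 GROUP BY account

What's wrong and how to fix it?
Bug: MIN() in WHERE is a misuse of aggregate

Fix: Use HAVING for the per-group MIN condition

Corrected query:
SELECT account, MIN(amount) FROM transactions GROUP BY account HAVING MIN(amount) >= 1662.4

Result:
(no rows)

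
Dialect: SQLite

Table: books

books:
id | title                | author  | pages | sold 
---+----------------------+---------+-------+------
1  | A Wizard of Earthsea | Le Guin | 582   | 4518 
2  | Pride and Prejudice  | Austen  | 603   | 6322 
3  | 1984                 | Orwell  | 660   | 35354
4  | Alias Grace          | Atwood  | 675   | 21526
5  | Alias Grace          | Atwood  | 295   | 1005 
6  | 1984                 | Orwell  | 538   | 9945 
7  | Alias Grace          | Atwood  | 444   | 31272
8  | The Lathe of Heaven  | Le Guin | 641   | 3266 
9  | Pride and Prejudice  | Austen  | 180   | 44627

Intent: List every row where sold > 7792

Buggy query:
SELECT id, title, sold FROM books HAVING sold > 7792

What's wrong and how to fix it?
Bug: HAVING filters the output of aggregation, but this query has no GROUP BY and no aggregate functions, so SQLite rejects it (HAVING clause on a non-aggregate query); the condition here is per row

Fix: Replace HAVING with WHERE since the condition applies to individual rows

Corrected query:
SELECT id, title, sold FROM books WHERE sold > 7792

Result:
id | title               | sold 
---+---------------------+------
3  | 1984                | 35354
4  | Alias Grace         | 21526
6  | 1984                | 9945 
7  | Alias Grace         | 31272
9  | Pride and Prejudice | 44627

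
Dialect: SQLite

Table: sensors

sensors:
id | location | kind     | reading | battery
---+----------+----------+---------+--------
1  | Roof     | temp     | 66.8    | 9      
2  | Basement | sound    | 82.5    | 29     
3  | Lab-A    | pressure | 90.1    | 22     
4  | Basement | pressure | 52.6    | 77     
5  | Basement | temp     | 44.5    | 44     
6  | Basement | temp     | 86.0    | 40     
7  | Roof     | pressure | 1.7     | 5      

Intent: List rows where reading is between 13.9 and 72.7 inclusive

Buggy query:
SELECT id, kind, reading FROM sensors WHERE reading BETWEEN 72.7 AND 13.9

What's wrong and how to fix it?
Bug: BETWEEN expects the lower bound first; with 72.7 AND 13.9 the range is empty

Fix: Write BETWEEN 13.9 AND 72.7

Corrected query:
SELECT id, kind, reading FROM sensors WHERE reading BETWEEN 13.9 AND 72.7

Result:
id | kind     | reading
---+----------+--------
1  | temp     | 66.8   
4  | pressure | 52.6   
5  | temp     | 44.5   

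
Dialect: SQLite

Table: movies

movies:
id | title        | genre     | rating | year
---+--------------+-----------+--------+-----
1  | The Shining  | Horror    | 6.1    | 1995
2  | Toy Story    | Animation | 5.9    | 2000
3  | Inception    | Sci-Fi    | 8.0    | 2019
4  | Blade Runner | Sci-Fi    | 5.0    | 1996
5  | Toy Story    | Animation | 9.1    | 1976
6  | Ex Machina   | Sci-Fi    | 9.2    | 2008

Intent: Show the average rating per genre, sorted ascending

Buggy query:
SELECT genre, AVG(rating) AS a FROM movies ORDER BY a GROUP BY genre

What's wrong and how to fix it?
Bug: ORDER BY appears before GROUP BY; SQL clause order requires GROUP BY first

Fix: Move ORDER BY to the end, after GROUP BY

Corrected query:
SELECT genre, AVG(rating) AS a FROM movies GROUP BY genre ORDER BY a

Result:
genre     | a  
----------+----
Horror    | 6.1
Sci-Fi    | 7.4
Animation | 7.5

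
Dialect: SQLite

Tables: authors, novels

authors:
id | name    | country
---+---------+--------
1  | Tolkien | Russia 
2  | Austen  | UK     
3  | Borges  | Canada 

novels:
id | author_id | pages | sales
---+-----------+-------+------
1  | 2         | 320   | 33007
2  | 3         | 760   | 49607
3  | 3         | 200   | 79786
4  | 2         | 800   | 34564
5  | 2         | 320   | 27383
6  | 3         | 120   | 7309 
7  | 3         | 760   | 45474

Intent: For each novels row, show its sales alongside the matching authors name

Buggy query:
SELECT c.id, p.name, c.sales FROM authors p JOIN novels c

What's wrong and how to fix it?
Bug: JOIN with no ON clause produces a cartesian product; every novels row pairs with every authors row

Fix: Add ON c.author_id = p.id to the JOIN

Corrected query:
SELECT c.id, p.name, c.sales FROM authors p JOIN novels c ON c.author_id = p.id

Result:
id | name   | sales
---+--------+------
1  | Austen | 33007
2  | Borges | 49607
3  | Borges | 79786
4  | Austen | 34564
5  | Austen | 27383
6  | Borges | 7309 
7  | Borges | 45474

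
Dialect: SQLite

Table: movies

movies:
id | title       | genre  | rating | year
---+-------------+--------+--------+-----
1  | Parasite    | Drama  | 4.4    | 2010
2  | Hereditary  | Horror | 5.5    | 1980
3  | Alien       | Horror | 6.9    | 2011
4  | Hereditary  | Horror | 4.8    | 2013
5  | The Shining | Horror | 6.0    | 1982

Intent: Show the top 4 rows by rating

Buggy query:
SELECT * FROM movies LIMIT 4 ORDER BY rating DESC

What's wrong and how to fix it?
Bug: ORDER BY cannot follow LIMIT; LIMIT is the final clause

Fix: Sort with ORDER BY, then apply LIMIT

Corrected query:
SELECT * FROM movies ORDER BY rating DESC LIMIT 4

Result:
id | title       | genre  | rating | year
---+-------------+--------+--------+-----
3  | Alien       | Horror | 6.9    | 2011
5  | The Shining | Horror | 6      | 1982
2  | Hereditary  | Horror | 5.5    | 1980
4  | Hereditary  | Horror | 4.8    | 2013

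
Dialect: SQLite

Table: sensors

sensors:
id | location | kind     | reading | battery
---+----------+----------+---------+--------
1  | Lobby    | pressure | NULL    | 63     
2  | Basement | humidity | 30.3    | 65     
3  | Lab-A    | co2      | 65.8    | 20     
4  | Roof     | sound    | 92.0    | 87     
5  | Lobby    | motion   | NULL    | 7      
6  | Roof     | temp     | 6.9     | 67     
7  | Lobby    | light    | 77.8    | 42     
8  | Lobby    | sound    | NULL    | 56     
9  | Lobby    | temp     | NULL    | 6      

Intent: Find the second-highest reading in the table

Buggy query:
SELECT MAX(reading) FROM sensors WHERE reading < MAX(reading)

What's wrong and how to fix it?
Bug: MAX(reading) on the right of the comparison is an aggregate-in-WHERE error

Fix: Put the inner MAX in a scalar subquery

Corrected query:
SELECT MAX(reading) FROM sensors WHERE reading < (SELECT MAX(reading) FROM sensors)

Result:
MAX(reading)
------------
77.8        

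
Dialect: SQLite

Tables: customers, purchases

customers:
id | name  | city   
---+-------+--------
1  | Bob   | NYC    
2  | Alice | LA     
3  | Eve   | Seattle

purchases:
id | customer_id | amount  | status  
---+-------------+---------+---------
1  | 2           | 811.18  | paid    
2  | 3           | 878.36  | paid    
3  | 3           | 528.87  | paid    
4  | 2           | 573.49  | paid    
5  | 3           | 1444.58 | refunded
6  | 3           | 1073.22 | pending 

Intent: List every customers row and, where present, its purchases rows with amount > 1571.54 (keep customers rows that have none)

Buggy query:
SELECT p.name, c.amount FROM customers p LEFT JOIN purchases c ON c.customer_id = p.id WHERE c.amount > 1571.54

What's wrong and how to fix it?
Bug: A WHERE condition on the right-hand table after LEFT JOIN drops unmatched parents

Fix: Put 'c.amount > 1571.54' in the JOIN's ON clause instead of WHERE

Corrected query:
SELECT p.name, c.amount FROM customers p LEFT JOIN purchases c ON c.customer_id = p.id AND c.amount > 1571.54

Result:
name  | amount
------+-------
Bob   | NULL  
Alice | NULL  
Eve   | NULL  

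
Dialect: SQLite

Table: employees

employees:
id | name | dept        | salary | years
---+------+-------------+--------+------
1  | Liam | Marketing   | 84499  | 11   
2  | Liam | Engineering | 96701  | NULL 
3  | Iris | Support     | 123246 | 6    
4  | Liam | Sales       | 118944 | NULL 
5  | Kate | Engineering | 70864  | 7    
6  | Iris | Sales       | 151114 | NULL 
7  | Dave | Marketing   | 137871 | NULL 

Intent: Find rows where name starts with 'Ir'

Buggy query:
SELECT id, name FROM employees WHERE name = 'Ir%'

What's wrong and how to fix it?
Bug: '=' compares the literal string including the % character; pattern matching needs LIKE

Fix: Use LIKE for wildcard pattern matching

Corrected query:
SELECT id, name FROM employees WHERE name LIKE 'Ir%'

Result:
id | name
---+-----
3  | Iris
6  | Iris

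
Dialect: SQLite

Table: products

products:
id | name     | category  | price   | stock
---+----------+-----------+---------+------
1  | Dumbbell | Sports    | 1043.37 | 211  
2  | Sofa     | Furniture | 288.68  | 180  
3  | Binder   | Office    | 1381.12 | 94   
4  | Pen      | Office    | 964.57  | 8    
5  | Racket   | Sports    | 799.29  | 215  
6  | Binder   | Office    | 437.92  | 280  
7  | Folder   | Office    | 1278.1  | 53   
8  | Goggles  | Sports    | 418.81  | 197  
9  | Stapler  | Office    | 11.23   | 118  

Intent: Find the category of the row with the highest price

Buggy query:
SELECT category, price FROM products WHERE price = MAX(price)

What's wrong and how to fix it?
Bug: MAX(price) is an aggregate and cannot be used directly in WHERE

Fix: Use a subquery: WHERE price = (SELECT MAX(price) FROM products)

Corrected query:
SELECT category, price FROM products WHERE price = (SELECT MAX(price) FROM products)

Result:
category | price  
---------+--------
Office   | 1381.12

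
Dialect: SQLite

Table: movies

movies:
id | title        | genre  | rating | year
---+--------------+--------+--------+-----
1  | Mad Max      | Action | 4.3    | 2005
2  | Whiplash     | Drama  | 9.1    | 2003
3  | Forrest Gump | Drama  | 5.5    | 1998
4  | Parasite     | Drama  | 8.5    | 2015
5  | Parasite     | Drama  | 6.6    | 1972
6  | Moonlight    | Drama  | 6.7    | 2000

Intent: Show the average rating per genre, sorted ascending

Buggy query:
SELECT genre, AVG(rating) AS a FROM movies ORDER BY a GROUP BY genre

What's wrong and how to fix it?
Bug: ORDER BY appears before GROUP BY; SQL clause order requires GROUP BY first

Fix: Reorder: SELECT … FROM … GROUP BY … ORDER BY …

Corrected query:
SELECT genre, AVG(rating) AS a FROM movies GROUP BY genre ORDER BY a

Result:
genre  | a   
-------+-----
Action | 4.3 
Drama  | 7.28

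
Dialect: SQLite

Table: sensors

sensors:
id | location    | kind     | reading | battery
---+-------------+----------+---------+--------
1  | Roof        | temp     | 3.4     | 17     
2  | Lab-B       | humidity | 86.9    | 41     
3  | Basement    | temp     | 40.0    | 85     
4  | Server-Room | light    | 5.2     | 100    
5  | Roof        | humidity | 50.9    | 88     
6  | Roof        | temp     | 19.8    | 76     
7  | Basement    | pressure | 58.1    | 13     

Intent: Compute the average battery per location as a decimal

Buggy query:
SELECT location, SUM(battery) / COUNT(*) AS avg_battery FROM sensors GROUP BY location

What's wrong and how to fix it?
Bug: SUM(battery) and COUNT(*) are both integers; the division truncates the fractional part

Fix: Cast one side to REAL so the division keeps the fractional part

Corrected query:
SELECT location, SUM(battery) * 1.0 / COUNT(*) AS avg_battery FROM sensors GROUP BY location

Result:
location    | avg_battery
------------+------------
Basement    | 49         
Lab-B       | 41         
Roof        | 60.333333  
Server-Room | 100        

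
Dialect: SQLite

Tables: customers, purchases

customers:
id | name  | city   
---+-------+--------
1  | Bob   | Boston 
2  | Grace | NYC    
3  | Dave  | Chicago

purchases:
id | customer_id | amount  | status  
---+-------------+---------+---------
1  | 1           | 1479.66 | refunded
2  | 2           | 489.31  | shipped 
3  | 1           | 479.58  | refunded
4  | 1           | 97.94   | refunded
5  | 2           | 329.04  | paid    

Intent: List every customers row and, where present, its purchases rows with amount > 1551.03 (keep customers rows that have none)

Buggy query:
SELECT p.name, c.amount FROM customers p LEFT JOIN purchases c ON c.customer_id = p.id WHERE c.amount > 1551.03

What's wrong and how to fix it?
Bug: A WHERE condition on the right-hand table after LEFT JOIN drops unmatched parents

Fix: Put 'c.amount > 1551.03' in the JOIN's ON clause instead of WHERE

Corrected query:
SELECT p.name, c.amount FROM customers p LEFT JOIN purchases c ON c.customer_id = p.id AND c.amount > 1551.03

Result:
name  | amount
------+-------
Bob   | NULL  
Grace | NULL  
Dave  | NULL  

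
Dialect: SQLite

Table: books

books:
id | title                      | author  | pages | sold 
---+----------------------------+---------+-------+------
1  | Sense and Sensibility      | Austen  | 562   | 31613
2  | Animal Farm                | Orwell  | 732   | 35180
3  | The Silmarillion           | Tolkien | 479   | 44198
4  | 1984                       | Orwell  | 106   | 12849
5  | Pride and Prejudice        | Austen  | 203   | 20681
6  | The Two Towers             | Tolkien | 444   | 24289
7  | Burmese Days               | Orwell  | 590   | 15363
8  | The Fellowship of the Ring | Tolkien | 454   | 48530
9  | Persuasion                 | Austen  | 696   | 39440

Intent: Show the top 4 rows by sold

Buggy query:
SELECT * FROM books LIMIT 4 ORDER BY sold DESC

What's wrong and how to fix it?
Bug: ORDER BY cannot follow LIMIT; LIMIT is the final clause

Fix: Sort with ORDER BY, then apply LIMIT

Corrected query:
SELECT * FROM books ORDER BY sold DESC LIMIT 4

Result:
id | title                      | author  | pages | sold 
---+----------------------------+---------+-------+------
8  | The Fellowship of the Ring | Tolkien | 454   | 48530
3  | The Silmarillion           | Tolkien | 479   | 44198
9  | Persuasion                 | Austen  | 696   | 39440
2  | Animal Farm                | Orwell  | 732   | 35180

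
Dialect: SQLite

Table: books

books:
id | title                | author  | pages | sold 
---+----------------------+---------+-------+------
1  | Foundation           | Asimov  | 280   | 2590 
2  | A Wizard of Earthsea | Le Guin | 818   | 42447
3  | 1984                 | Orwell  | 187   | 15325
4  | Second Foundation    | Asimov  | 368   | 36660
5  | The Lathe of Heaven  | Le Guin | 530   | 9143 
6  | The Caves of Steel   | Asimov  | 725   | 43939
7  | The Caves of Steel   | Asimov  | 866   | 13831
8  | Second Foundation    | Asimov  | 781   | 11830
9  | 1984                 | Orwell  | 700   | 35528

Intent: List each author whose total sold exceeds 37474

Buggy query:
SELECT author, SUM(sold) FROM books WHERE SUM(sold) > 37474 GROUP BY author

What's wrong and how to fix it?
Bug: WHERE runs before GROUP BY, so aggregates aren't available there

Fix: Use HAVING (which filters groups after aggregation) instead of WHERE

Corrected query:
SELECT author, SUM(sold) FROM books GROUP BY author HAVING SUM(sold) > 37474

Result:
author  | SUM(sold)
--------+----------
Asimov  | 108850   
Le Guin | 51590    
Orwell  | 50853    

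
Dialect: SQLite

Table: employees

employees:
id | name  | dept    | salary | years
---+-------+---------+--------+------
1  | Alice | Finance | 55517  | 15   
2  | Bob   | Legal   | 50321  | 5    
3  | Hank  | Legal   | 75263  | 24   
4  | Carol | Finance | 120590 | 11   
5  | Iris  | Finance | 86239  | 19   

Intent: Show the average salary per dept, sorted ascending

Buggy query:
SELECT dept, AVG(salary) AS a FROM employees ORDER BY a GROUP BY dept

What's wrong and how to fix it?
Bug: GROUP BY must precede ORDER BY

Fix: Move ORDER BY to the end, after GROUP BY

Corrected query:
SELECT dept, AVG(salary) AS a FROM employees GROUP BY dept ORDER BY a

Result:
dept    | a           
--------+-------------
Legal   | 62792       
Finance | 87448.666667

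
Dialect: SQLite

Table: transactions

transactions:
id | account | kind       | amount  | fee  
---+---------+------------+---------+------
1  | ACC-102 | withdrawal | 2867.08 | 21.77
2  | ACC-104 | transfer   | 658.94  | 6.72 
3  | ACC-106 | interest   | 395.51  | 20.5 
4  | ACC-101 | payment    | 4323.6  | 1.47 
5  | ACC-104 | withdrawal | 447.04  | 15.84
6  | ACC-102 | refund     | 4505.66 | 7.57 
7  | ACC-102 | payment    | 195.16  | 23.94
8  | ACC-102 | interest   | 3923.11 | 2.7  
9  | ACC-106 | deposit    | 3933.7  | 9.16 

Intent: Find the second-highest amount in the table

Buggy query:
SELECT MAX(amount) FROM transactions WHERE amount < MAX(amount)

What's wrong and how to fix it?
Bug: MAX(amount) on the right of the comparison is an aggregate-in-WHERE error

Fix: Put the inner MAX in a scalar subquery

Corrected query:
SELECT MAX(amount) FROM transactions WHERE amount < (SELECT MAX(amount) FROM transactions)

Result:
MAX(amount)
-----------
4323.6     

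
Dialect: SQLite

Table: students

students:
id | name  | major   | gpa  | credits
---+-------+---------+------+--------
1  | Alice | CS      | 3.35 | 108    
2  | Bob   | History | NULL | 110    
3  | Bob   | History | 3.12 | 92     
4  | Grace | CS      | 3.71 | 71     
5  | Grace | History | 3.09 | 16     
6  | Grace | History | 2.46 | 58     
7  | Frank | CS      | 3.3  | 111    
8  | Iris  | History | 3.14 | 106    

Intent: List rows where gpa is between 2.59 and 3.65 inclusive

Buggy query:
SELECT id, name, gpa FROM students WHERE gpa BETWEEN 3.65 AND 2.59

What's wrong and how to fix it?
Bug: The bounds are reversed; BETWEEN a AND b requires a <= b to match anything

Fix: Swap the bounds so the smaller value comes first

Corrected query:
SELECT id, name, gpa FROM students WHERE gpa BETWEEN 2.59 AND 3.65

Result:
id | name  | gpa 
---+-------+-----
1  | Alice | 3.35
3  | Bob   | 3.12
5  | Grace | 3.09
7  | Frank | 3.3 
8  | Iris  | 3.14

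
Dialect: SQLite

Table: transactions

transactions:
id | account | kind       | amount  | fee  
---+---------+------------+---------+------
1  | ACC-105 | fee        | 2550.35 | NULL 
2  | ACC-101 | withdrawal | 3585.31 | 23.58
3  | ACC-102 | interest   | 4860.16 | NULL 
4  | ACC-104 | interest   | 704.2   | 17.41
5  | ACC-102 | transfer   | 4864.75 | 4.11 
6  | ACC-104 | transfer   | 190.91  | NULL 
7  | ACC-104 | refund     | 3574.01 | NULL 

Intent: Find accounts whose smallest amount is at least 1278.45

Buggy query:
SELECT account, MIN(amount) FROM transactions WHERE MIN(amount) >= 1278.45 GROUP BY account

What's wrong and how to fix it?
Bug: MIN() in WHERE is a misuse of aggregate

Fix: Use HAVING for the per-group MIN condition

Corrected query:
SELECT account, MIN(amount) FROM transactions GROUP BY account HAVING MIN(amount) >= 1278.45

Result:
account | MIN(amount)
--------+------------
ACC-101 | 3585.31    
ACC-102 | 4860.16    
ACC-105 | 2550.35    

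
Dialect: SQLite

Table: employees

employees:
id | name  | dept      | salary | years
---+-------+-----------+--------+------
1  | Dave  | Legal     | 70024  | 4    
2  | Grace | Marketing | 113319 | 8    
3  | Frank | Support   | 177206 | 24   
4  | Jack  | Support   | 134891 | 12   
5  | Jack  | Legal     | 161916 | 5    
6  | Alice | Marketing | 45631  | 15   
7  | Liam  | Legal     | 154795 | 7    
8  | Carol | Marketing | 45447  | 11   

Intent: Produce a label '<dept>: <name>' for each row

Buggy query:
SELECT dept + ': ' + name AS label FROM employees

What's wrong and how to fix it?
Bug: SQLite uses || for string concatenation; + coerces text to numbers (yielding 0)

Fix: Replace + with || to concatenate text

Corrected query:
SELECT dept || ': ' || name AS label FROM employees

Result:
label           
----------------
Legal: Dave     
Marketing: Grace
Support: Frank  
Support: Jack   
Legal: Jack     
Marketing: Alice
Legal: Liam     
Marketing: Carol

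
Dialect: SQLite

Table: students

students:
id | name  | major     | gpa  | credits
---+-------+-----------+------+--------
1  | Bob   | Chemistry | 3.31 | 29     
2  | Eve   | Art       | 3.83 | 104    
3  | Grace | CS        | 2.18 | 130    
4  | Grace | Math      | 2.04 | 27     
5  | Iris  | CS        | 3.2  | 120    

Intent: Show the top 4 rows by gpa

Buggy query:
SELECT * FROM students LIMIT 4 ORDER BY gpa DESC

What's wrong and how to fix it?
Bug: LIMIT must come after ORDER BY

Fix: Sort with ORDER BY, then apply LIMIT

Corrected query:
SELECT * FROM students ORDER BY gpa DESC LIMIT 4

Result:
id | name  | major     | gpa  | credits
---+-------+-----------+------+--------
2  | Eve   | Art       | 3.83 | 104    
1  | Bob   | Chemistry | 3.31 | 29     
5  | Iris  | CS        | 3.2  | 120    
3  | Grace | CS        | 2.18 | 130    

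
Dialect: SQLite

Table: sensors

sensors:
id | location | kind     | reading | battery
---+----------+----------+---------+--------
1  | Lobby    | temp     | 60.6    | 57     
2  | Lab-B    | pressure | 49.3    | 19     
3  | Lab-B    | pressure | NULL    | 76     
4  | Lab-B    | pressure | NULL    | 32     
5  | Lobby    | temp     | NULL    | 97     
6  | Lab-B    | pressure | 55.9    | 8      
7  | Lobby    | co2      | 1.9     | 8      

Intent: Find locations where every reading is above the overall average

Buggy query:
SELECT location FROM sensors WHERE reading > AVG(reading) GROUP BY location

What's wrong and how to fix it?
Bug: WHERE evaluates per row before aggregation, so AVG() is unavailable

Fix: Compute the overall average in a scalar subquery and compare each group's MIN against it in HAVING

Corrected query:
SELECT location FROM sensors GROUP BY location HAVING MIN(reading) > (SELECT AVG(reading) FROM sensors)

Result:
location
--------
Lab-B   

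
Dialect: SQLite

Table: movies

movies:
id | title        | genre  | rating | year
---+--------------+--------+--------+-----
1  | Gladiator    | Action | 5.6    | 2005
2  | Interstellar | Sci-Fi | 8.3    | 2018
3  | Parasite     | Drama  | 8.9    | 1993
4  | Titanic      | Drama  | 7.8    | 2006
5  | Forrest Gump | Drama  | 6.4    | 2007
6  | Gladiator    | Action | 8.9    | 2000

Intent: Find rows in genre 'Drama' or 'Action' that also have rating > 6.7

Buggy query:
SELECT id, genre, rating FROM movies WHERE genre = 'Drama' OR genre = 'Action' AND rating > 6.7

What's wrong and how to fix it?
Bug: Without parentheses, AND is evaluated before OR, so the rating filter only applies to the 'Action' branch

Fix: Add parentheses around the OR so the AND applies to both alternatives

Corrected query:
SELECT id, genre, rating FROM movies WHERE (genre = 'Drama' OR genre = 'Action') AND rating > 6.7

Result:
id | genre  | rating
---+--------+-------
3  | Drama  | 8.9   
4  | Drama  | 7.8   
6  | Action | 8.9   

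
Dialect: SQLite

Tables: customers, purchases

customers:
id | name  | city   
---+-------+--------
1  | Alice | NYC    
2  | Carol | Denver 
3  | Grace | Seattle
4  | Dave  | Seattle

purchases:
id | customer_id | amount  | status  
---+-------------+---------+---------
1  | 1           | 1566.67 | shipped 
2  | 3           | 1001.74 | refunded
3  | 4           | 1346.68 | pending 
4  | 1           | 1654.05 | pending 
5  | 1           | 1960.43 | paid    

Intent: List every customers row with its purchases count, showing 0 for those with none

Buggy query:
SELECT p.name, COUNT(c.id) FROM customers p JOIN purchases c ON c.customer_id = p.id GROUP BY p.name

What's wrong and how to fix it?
Bug: INNER JOIN drops customers rows that have no matching purchases rows

Fix: Switch to LEFT JOIN to retain unmatched parent rows

Corrected query:
SELECT p.name, COUNT(c.id) FROM customers p LEFT JOIN purchases c ON c.customer_id = p.id GROUP BY p.name

Result:
name  | COUNT(c.id)
------+------------
Alice | 3          
Carol | 0          
Dave  | 1          
Grace | 1          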